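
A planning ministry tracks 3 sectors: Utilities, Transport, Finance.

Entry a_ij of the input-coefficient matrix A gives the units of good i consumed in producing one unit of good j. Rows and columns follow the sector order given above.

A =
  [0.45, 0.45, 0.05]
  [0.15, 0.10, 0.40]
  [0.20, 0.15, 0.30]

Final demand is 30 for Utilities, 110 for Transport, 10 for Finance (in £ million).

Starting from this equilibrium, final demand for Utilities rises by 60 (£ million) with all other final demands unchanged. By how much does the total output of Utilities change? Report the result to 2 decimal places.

Δx_U = 155.37

I − A =
  [   0.55    -0.45    -0.05]
  [  -0.15     0.90    -0.40]
  [  -0.20    -0.15     0.70]
Cofactors of I−A, C_ij = (−1)^(i+j)·(minor ij) (rows/columns in the sector order above):
  C_11 = (0.90)(0.70) − (-0.40)(-0.15) = 0.5700
  C_12 = −[(-0.15)(0.70) − (-0.40)(-0.20)] = 0.1850
  C_13 = (-0.15)(-0.15) − (0.90)(-0.20) = 0.2025
  C_21 = −[(-0.45)(0.70) − (-0.05)(-0.15)] = 0.3225
  C_22 = (0.55)(0.70) − (-0.05)(-0.20) = 0.3750
  C_23 = −[(0.55)(-0.15) − (-0.45)(-0.20)] = 0.1725
  C_31 = (-0.45)(-0.40) − (-0.05)(0.90) = 0.2250
  C_32 = −[(0.55)(-0.40) − (-0.05)(-0.15)] = 0.2275
  C_33 = (0.55)(0.90) − (-0.45)(-0.15) = 0.4275
det(I−A) = Σ_j (I−A)_1j·C_1j = (0.55)(0.5700) + (-0.45)(0.1850) + (-0.05)(0.2025) = 0.220125
adj(I−A) = Cᵀ =
  [ 0.5700   0.3225   0.2250]
  [ 0.1850   0.3750   0.2275]
  [ 0.2025   0.1725   0.4275]
(I − A)⁻¹ = adj(I−A) / det(I−A) ≈
  [   2.5894     1.4651     1.0221]
  [   0.8404     1.7036     1.0335]
  [   0.9199     0.7836     1.9421]
Δx = (I − A)⁻¹ Δd with Δd having +60 in the Utilities component and 0 elsewhere.
So Δx_U = L_UU · (+60), where L_UU = adj(I−A)_UU / det(I−A) = 0.5700 / 0.220125.
Δx_U = 0.5700 × (+60) / 0.220125 = 34.20 / 0.220125 ≈ 155.37.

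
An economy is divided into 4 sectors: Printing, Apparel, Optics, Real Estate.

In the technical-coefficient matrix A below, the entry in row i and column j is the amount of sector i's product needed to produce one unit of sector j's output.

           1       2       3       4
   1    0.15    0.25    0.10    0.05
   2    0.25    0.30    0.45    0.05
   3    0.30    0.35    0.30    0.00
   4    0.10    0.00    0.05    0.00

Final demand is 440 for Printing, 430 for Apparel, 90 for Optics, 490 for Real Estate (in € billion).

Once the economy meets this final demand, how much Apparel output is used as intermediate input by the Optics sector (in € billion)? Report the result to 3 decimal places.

I − A =
  [   0.85    -0.25    -0.10    -0.05]
  [  -0.25     0.70    -0.45    -0.05]
  [  -0.30    -0.35     0.70     0.00]
  [  -0.10     0.00    -0.05     1.00]
Compute the cofactors C_ij = (−1)^(i+j)·(3×3 minor ij) of I−A; the adjugate is their transpose:
adj(I−A) = Cᵀ =
  [ 0.331625   0.210875   0.184875   0.027125]
  [ 0.314250   0.560750   0.408500   0.043750]
  [ 0.299250   0.370750   0.527750   0.033500]
  [ 0.048125   0.039625   0.044875   0.175375]
det(I−A) = Σ_j (I−A)_1j·C_1j = (0.85)(0.331625) + (-0.25)(0.314250) + (-0.10)(0.299250) + (-0.05)(0.048125) = 0.1709875
(I − A)⁻¹ = adj(I−A) / det(I−A) ≈
  [   1.9395     1.2333     1.0812     0.1586]
  [   1.8379     3.2795     2.3891     0.2559]
  [   1.7501     2.1683     3.0865     0.1959]
  [   0.2815     0.2317     0.2624     1.0257]
First solve x = (I − A)⁻¹ d = adj(I−A)·d / det(I−A); in particular x_3 = (0.299250·440 + 0.370750·430 + 0.527750·90 + 0.033500·490) / 0.1709875 = 355.005 / 0.1709875 ≈ 2076.20440.
Intermediate flow from 2 to 3: z_23 = a_23 · x_3 = 0.45 × 355.005 / 0.1709875 = 159.75225 / 0.1709875 ≈ 934.292.

z_23 = 934.292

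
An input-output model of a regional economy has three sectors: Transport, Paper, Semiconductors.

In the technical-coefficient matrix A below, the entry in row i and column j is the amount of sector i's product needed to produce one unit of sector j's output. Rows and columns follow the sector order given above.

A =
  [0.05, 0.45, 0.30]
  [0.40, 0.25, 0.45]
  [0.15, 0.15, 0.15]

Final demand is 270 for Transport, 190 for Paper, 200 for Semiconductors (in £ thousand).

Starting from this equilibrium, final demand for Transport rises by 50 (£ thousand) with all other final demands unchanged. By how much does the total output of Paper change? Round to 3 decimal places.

I − A =
  [   0.95    -0.45    -0.30]
  [  -0.40     0.75    -0.45]
  [  -0.15    -0.15     0.85]
Cofactors of I−A, C_ij = (−1)^(i+j)·(minor ij) (rows/columns in the sector order above):
  C_11 = (0.75)(0.85) − (-0.45)(-0.15) = 0.5700
  C_12 = −[(-0.40)(0.85) − (-0.45)(-0.15)] = 0.4075
  C_13 = (-0.40)(-0.15) − (0.75)(-0.15) = 0.1725
  C_21 = −[(-0.45)(0.85) − (-0.30)(-0.15)] = 0.4275
  C_22 = (0.95)(0.85) − (-0.30)(-0.15) = 0.7625
  C_23 = −[(0.95)(-0.15) − (-0.45)(-0.15)] = 0.2100
  C_31 = (-0.45)(-0.45) − (-0.30)(0.75) = 0.4275
  C_32 = −[(0.95)(-0.45) − (-0.30)(-0.40)] = 0.5475
  C_33 = (0.95)(0.75) − (-0.45)(-0.40) = 0.5325
det(I−A) = Σ_j (I−A)_1j·C_1j = (0.95)(0.5700) + (-0.45)(0.4075) + (-0.30)(0.1725) = 0.306375
adj(I−A) = Cᵀ =
  [ 0.5700   0.4275   0.4275]
  [ 0.4075   0.7625   0.5475]
  [ 0.1725   0.2100   0.5325]
(I − A)⁻¹ = adj(I−A) / det(I−A) ≈
  [   1.8605     1.3953     1.3953]
  [   1.3301     2.4888     1.7870]
  [   0.5630     0.6854     1.7381]
Δx = (I − A)⁻¹ Δd with Δd having +50 in the Transport component and 0 elsewhere.
So Δx_2 = L_21 · (+50), where L_21 = adj(I−A)_21 / det(I−A) = 0.4075 / 0.306375.
Δx_2 = 0.4075 × (+50) / 0.306375 = 20.375 / 0.306375 ≈ 66.503.

Δx_2 = 66.503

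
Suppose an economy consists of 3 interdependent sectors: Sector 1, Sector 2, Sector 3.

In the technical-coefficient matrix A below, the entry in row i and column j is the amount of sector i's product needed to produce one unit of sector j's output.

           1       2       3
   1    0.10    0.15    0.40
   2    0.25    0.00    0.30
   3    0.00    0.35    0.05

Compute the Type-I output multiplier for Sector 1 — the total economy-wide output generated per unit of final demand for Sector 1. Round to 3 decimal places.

m_1 = 1.696

I − A =
  [   0.90    -0.15    -0.40]
  [  -0.25     1.00    -0.30]
  [   0.00    -0.35     0.95]
Cofactors of I−A, C_ij = (−1)^(i+j)·(minor ij) (rows/columns in the sector order above):
  C_11 = (1.00)(0.95) − (-0.30)(-0.35) = 0.8450
  C_12 = −[(-0.25)(0.95) − (-0.30)(0.00)] = 0.2375
  C_13 = (-0.25)(-0.35) − (1.00)(0.00) = 0.0875
  C_21 = −[(-0.15)(0.95) − (-0.40)(-0.35)] = 0.2825
  C_22 = (0.90)(0.95) − (-0.40)(0.00) = 0.8550
  C_23 = −[(0.90)(-0.35) − (-0.15)(0.00)] = 0.3150
  C_31 = (-0.15)(-0.30) − (-0.40)(1.00) = 0.4450
  C_32 = −[(0.90)(-0.30) − (-0.40)(-0.25)] = 0.3700
  C_33 = (0.90)(1.00) − (-0.15)(-0.25) = 0.8625
det(I−A) = Σ_j (I−A)_1j·C_1j = (0.90)(0.8450) + (-0.15)(0.2375) + (-0.40)(0.0875) = 0.689875
adj(I−A) = Cᵀ =
  [ 0.8450   0.2825   0.4450]
  [ 0.2375   0.8550   0.3700]
  [ 0.0875   0.3150   0.8625]
(I − A)⁻¹ = adj(I−A) / det(I−A) ≈
  [   1.2249     0.4095     0.6450]
  [   0.3443     1.2394     0.5363]
  [   0.1268     0.4566     1.2502]
The output multiplier for sector j is the column-j sum of the Leontief inverse (I − A)⁻¹ = adj(I−A) / det(I−A).
Column 1 of adj(I−A): (0.8450, 0.2375, 0.0875); det(I−A) = 0.689875.
m_1 = (0.8450 + 0.2375 + 0.0875) / 0.689875 = 1.17 / 0.689875 ≈ 1.696.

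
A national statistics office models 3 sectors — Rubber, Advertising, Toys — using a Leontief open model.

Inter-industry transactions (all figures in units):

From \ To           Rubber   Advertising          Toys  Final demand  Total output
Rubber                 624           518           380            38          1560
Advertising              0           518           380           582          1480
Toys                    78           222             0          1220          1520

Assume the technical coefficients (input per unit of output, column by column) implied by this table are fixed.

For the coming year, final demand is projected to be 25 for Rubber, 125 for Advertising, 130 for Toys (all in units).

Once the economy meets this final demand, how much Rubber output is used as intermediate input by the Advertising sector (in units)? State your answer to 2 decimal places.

Technical coefficients a_ij = z_ij / X_j:
  a_RR = 624/1560 = 0.40, a_AR = 0/1560 = 0.00, a_TR = 78/1560 = 0.05
  a_RA = 518/1480 = 0.35, a_AA = 518/1480 = 0.35, a_TA = 222/1480 = 0.15
  a_RT = 380/1520 = 0.25, a_AT = 380/1520 = 0.25, a_TT = 0/1520 = 0.00
I − A =
  [   0.60    -0.35    -0.25]
  [   0.00     0.65    -0.25]
  [  -0.05    -0.15     1.00]
Cofactors of I−A, C_ij = (−1)^(i+j)·(minor ij) (rows/columns in the sector order above):
  C_11 = (0.65)(1.00) − (-0.25)(-0.15) = 0.6125
  C_12 = −[(0.00)(1.00) − (-0.25)(-0.05)] = 0.0125
  C_13 = (0.00)(-0.15) − (0.65)(-0.05) = 0.0325
  C_21 = −[(-0.35)(1.00) − (-0.25)(-0.15)] = 0.3875
  C_22 = (0.60)(1.00) − (-0.25)(-0.05) = 0.5875
  C_23 = −[(0.60)(-0.15) − (-0.35)(-0.05)] = 0.1075
  C_31 = (-0.35)(-0.25) − (-0.25)(0.65) = 0.2500
  C_32 = −[(0.60)(-0.25) − (-0.25)(0.00)] = 0.1500
  C_33 = (0.60)(0.65) − (-0.35)(0.00) = 0.3900
det(I−A) = Σ_j (I−A)_1j·C_1j = (0.60)(0.6125) + (-0.35)(0.0125) + (-0.25)(0.0325) = 0.3550
adj(I−A) = Cᵀ =
  [ 0.6125   0.3875   0.2500]
  [ 0.0125   0.5875   0.1500]
  [ 0.0325   0.1075   0.3900]
(I − A)⁻¹ = adj(I−A) / det(I−A) ≈
  [   1.7254     1.0915     0.7042]
  [   0.0352     1.6549     0.4225]
  [   0.0915     0.3028     1.0986]
First solve x = (I − A)⁻¹ d = adj(I−A)·d / det(I−A); in particular x_A = (0.0125·25 + 0.5875·125 + 0.1500·130) / 0.3550 = 93.25 / 0.3550 ≈ 262.6761.
Intermediate flow from R to A: z_RA = a_RA · x_A = 0.35 × 93.25 / 0.3550 = 32.6375 / 0.3550 ≈ 91.94.

z_RA = 91.94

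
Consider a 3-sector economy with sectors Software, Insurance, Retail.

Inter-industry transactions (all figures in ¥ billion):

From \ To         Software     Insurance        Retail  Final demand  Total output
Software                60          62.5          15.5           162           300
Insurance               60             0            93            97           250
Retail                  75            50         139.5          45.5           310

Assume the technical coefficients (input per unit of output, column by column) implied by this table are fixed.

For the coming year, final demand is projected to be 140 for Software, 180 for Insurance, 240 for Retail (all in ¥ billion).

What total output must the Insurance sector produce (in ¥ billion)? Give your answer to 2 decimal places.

Technical coefficients a_ij = z_ij / X_j:
  a_SS = 60/300 = 0.20, a_IS = 60/300 = 0.20, a_RS = 75/300 = 0.25
  a_SI = 62.5/250 = 0.25, a_II = 0/250 = 0.00, a_RI = 50/250 = 0.20
  a_SR = 15.5/310 = 0.05, a_IR = 93/310 = 0.30, a_RR = 139.5/310 = 0.45
I − A =
  [   0.80    -0.25    -0.05]
  [  -0.20     1.00    -0.30]
  [  -0.25    -0.20     0.55]
Cofactors of I−A, C_ij = (−1)^(i+j)·(minor ij) (rows/columns in the sector order above):
  C_11 = (1.00)(0.55) − (-0.30)(-0.20) = 0.4900
  C_12 = −[(-0.20)(0.55) − (-0.30)(-0.25)] = 0.1850
  C_13 = (-0.20)(-0.20) − (1.00)(-0.25) = 0.2900
  C_21 = −[(-0.25)(0.55) − (-0.05)(-0.20)] = 0.1475
  C_22 = (0.80)(0.55) − (-0.05)(-0.25) = 0.4275
  C_23 = −[(0.80)(-0.20) − (-0.25)(-0.25)] = 0.2225
  C_31 = (-0.25)(-0.30) − (-0.05)(1.00) = 0.1250
  C_32 = −[(0.80)(-0.30) − (-0.05)(-0.20)] = 0.2500
  C_33 = (0.80)(1.00) − (-0.25)(-0.20) = 0.7500
det(I−A) = Σ_j (I−A)_1j·C_1j = (0.80)(0.4900) + (-0.25)(0.1850) + (-0.05)(0.2900) = 0.33125
adj(I−A) = Cᵀ =
  [ 0.4900   0.1475   0.1250]
  [ 0.1850   0.4275   0.2500]
  [ 0.2900   0.2225   0.7500]
(I − A)⁻¹ = adj(I−A) / det(I−A) ≈
  [   1.4792     0.4453     0.3774]
  [   0.5585     1.2906     0.7547]
  [   0.8755     0.6717     2.2642]
x = (I − A)⁻¹ d = adj(I−A)·d / det(I−A), with det(I−A) = 0.33125:
  x_S = (0.4900·140 + 0.1475·180 + 0.1250·240) / 0.33125 = 125.15 / 0.33125 ≈ 377.81
  x_I = (0.1850·140 + 0.4275·180 + 0.2500·240) / 0.33125 = 162.85 / 0.33125 ≈ 491.62
  x_R = (0.2900·140 + 0.2225·180 + 0.7500·240) / 0.33125 = 260.65 / 0.33125 ≈ 786.87

x_I = 491.62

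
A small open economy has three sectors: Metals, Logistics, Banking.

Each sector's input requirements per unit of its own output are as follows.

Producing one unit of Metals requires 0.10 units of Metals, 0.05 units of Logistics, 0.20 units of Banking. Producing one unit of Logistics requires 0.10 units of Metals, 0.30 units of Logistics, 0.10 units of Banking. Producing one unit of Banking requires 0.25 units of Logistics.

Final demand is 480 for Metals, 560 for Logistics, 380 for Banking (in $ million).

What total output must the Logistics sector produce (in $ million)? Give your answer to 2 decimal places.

I − A =
  [   0.90    -0.10     0.00]
  [  -0.05     0.70    -0.25]
  [  -0.20    -0.10     1.00]
Cofactors of I−A, C_ij = (−1)^(i+j)·(minor ij) (rows/columns in the sector order above):
  C_11 = (0.70)(1.00) − (-0.25)(-0.10) = 0.6750
  C_12 = −[(-0.05)(1.00) − (-0.25)(-0.20)] = 0.1000
  C_13 = (-0.05)(-0.10) − (0.70)(-0.20) = 0.1450
  C_21 = −[(-0.10)(1.00) − (0.00)(-0.10)] = 0.1000
  C_22 = (0.90)(1.00) − (0.00)(-0.20) = 0.9000
  C_23 = −[(0.90)(-0.10) − (-0.10)(-0.20)] = 0.1100
  C_31 = (-0.10)(-0.25) − (0.00)(0.70) = 0.0250
  C_32 = −[(0.90)(-0.25) − (0.00)(-0.05)] = 0.2250
  C_33 = (0.90)(0.70) − (-0.10)(-0.05) = 0.6250
det(I−A) = Σ_j (I−A)_1j·C_1j = (0.90)(0.6750) + (-0.10)(0.1000) + (0.00)(0.1450) = 0.5975
adj(I−A) = Cᵀ =
  [ 0.6750   0.1000   0.0250]
  [ 0.1000   0.9000   0.2250]
  [ 0.1450   0.1100   0.6250]
(I − A)⁻¹ = adj(I−A) / det(I−A) ≈
  [   1.1297     0.1674     0.0418]
  [   0.1674     1.5063     0.3766]
  [   0.2427     0.1841     1.0460]
x = (I − A)⁻¹ d = adj(I−A)·d / det(I−A), with det(I−A) = 0.5975:
  x_1 = (0.6750·480 + 0.1000·560 + 0.0250·380) / 0.5975 = 389.50 / 0.5975 ≈ 651.88
  x_2 = (0.1000·480 + 0.9000·560 + 0.2250·380) / 0.5975 = 637.50 / 0.5975 ≈ 1066.95
  x_3 = (0.1450·480 + 0.1100·560 + 0.6250·380) / 0.5975 = 368.70 / 0.5975 ≈ 617.07

x_2 = 1066.95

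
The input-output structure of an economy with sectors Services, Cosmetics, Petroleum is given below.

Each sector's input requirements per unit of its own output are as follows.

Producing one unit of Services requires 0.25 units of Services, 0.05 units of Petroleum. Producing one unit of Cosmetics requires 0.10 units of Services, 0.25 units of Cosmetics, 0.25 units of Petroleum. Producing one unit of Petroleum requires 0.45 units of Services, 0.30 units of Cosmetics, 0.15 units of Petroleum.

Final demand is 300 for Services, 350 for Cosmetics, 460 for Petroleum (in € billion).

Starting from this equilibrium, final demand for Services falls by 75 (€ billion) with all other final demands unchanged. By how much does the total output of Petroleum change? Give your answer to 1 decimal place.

I − A =
  [   0.75    -0.10    -0.45]
  [   0.00     0.75    -0.30]
  [  -0.05    -0.25     0.85]
Cofactors of I−A, C_ij = (−1)^(i+j)·(minor ij) (rows/columns in the sector order above):
  C_11 = (0.75)(0.85) − (-0.30)(-0.25) = 0.5625
  C_12 = −[(0.00)(0.85) − (-0.30)(-0.05)] = 0.0150
  C_13 = (0.00)(-0.25) − (0.75)(-0.05) = 0.0375
  C_21 = −[(-0.10)(0.85) − (-0.45)(-0.25)] = 0.1975
  C_22 = (0.75)(0.85) − (-0.45)(-0.05) = 0.6150
  C_23 = −[(0.75)(-0.25) − (-0.10)(-0.05)] = 0.1925
  C_31 = (-0.10)(-0.30) − (-0.45)(0.75) = 0.3675
  C_32 = −[(0.75)(-0.30) − (-0.45)(0.00)] = 0.2250
  C_33 = (0.75)(0.75) − (-0.10)(0.00) = 0.5625
det(I−A) = Σ_j (I−A)_1j·C_1j = (0.75)(0.5625) + (-0.10)(0.0150) + (-0.45)(0.0375) = 0.4035
adj(I−A) = Cᵀ =
  [ 0.5625   0.1975   0.3675]
  [ 0.0150   0.6150   0.2250]
  [ 0.0375   0.1925   0.5625]
(I − A)⁻¹ = adj(I−A) / det(I−A) ≈
  [   1.3941     0.4895     0.9108]
  [   0.0372     1.5242     0.5576]
  [   0.0929     0.4771     1.3941]
Δx = (I − A)⁻¹ Δd with Δd having -75 in the Services component and 0 elsewhere.
So Δx_3 = L_31 · (-75), where L_31 = adj(I−A)_31 / det(I−A) = 0.0375 / 0.4035.
Δx_3 = 0.0375 × (-75) / 0.4035 = -2.8125 / 0.4035 ≈ -7.0.

Δx_3 = -7.0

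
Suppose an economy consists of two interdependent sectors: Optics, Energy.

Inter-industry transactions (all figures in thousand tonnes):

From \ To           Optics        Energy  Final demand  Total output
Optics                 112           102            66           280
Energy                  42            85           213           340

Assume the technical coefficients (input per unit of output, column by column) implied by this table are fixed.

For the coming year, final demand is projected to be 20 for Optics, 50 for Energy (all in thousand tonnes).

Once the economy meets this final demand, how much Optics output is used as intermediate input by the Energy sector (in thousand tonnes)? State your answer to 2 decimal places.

Technical coefficients a_ij = z_ij / X_j:
  a_OO = 112/280 = 0.40, a_EO = 42/280 = 0.15
  a_OE = 102/340 = 0.30, a_EE = 85/340 = 0.25
I − A =
  [   0.60    -0.30]
  [  -0.15     0.75]
det(I−A) = (0.60)(0.75) − (-0.30)(-0.15) = 0.4050
adj(I−A) = [[0.75, 0.30], [0.15, 0.60]]
(I − A)⁻¹ = adj(I−A) / det(I−A) ≈
  [   1.8519     0.7407]
  [   0.3704     1.4815]
First solve x = (I − A)⁻¹ d = adj(I−A)·d / det(I−A); in particular x_E = (0.15·20 + 0.60·50) / 0.4050 = 33.00 / 0.4050 ≈ 81.4815.
Intermediate flow from O to E: z_OE = a_OE · x_E = 0.30 × 33.00 / 0.4050 = 9.90 / 0.4050 ≈ 24.44.

z_OE = 24.44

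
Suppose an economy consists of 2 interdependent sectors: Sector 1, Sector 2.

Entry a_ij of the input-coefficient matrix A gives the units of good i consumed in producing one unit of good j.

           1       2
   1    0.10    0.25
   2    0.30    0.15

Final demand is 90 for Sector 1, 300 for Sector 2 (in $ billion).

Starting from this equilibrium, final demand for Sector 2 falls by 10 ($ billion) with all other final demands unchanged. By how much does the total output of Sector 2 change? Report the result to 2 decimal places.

Δx_2 = -13.04

I − A =
  [   0.90    -0.25]
  [  -0.30     0.85]
det(I−A) = (0.90)(0.85) − (-0.25)(-0.30) = 0.6900
adj(I−A) = [[0.85, 0.25], [0.30, 0.90]]
(I − A)⁻¹ = adj(I−A) / det(I−A) ≈
  [   1.2319     0.3623]
  [   0.4348     1.3043]
Δx = (I − A)⁻¹ Δd with Δd having -10 in the Sector 2 component and 0 elsewhere.
So Δx_2 = L_22 · (-10), where L_22 = adj(I−A)_22 / det(I−A) = 0.90 / 0.6900.
Δx_2 = 0.90 × (-10) / 0.6900 = -9.00 / 0.6900 ≈ -13.04.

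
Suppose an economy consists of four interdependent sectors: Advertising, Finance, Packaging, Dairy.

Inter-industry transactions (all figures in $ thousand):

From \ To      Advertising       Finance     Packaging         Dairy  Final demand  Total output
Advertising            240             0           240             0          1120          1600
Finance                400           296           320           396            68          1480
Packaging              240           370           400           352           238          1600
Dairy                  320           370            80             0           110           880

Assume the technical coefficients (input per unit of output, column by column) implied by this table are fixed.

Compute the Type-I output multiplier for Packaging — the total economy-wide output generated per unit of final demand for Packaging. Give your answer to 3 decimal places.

Technical coefficients a_ij = z_ij / X_j:
  a_11 = 240/1600 = 0.15, a_21 = 400/1600 = 0.25, a_31 = 240/1600 = 0.15, a_41 = 320/1600 = 0.20
  a_12 = 0/1480 = 0.00, a_22 = 296/1480 = 0.20, a_32 = 370/1480 = 0.25, a_42 = 370/1480 = 0.25
  a_13 = 240/1600 = 0.15, a_23 = 320/1600 = 0.20, a_33 = 400/1600 = 0.25, a_43 = 80/1600 = 0.05
  a_14 = 0/880 = 0.00, a_24 = 396/880 = 0.45, a_34 = 352/880 = 0.40, a_44 = 0/880 = 0.00
I − A =
  [   0.85     0.00    -0.15     0.00]
  [  -0.25     0.80    -0.20    -0.45]
  [  -0.15    -0.25     0.75    -0.40]
  [  -0.20    -0.25    -0.05     1.00]
Compute the cofactors C_ij = (−1)^(i+j)·(3×3 minor ij) of I−A; the adjugate is their transpose:
adj(I−A) = Cᵀ =
  [ 0.424000   0.052500   0.103125   0.064875]
  [ 0.299375   0.586000   0.240125   0.359750]
  [ 0.277125   0.297500   0.584375   0.367625]
  [ 0.173500   0.171875   0.109875   0.440125]
det(I−A) = Σ_j (I−A)_1j·C_1j = (0.85)(0.424000) + (0.00)(0.299375) + (-0.15)(0.277125) + (0.00)(0.173500) = 0.31883125
(I − A)⁻¹ = adj(I−A) / det(I−A) ≈
  [   1.3299     0.1647     0.3234     0.2035]
  [   0.9390     1.8380     0.7531     1.1283]
  [   0.8692     0.9331     1.8329     1.1530]
  [   0.5442     0.5391     0.3446     1.3804]
The output multiplier for sector j is the column-j sum of the Leontief inverse (I − A)⁻¹ = adj(I−A) / det(I−A).
Column 3 of adj(I−A): (0.103125, 0.240125, 0.584375, 0.109875); det(I−A) = 0.31883125.
m_3 = (0.103125 + 0.240125 + 0.584375 + 0.109875) / 0.31883125 = 1.0375 / 0.31883125 ≈ 3.254.

m_3 = 3.254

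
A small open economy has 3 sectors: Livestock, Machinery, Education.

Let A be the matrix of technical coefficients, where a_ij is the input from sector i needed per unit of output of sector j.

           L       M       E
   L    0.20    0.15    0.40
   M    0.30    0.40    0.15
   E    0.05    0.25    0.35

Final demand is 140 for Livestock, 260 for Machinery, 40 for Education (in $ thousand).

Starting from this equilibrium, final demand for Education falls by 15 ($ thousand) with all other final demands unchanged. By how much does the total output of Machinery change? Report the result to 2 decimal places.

I − A =
  [   0.80    -0.15    -0.40]
  [  -0.30     0.60    -0.15]
  [  -0.05    -0.25     0.65]
Cofactors of I−A, C_ij = (−1)^(i+j)·(minor ij) (rows/columns in the sector order above):
  C_11 = (0.60)(0.65) − (-0.15)(-0.25) = 0.3525
  C_12 = −[(-0.30)(0.65) − (-0.15)(-0.05)] = 0.2025
  C_13 = (-0.30)(-0.25) − (0.60)(-0.05) = 0.1050
  C_21 = −[(-0.15)(0.65) − (-0.40)(-0.25)] = 0.1975
  C_22 = (0.80)(0.65) − (-0.40)(-0.05) = 0.5000
  C_23 = −[(0.80)(-0.25) − (-0.15)(-0.05)] = 0.2075
  C_31 = (-0.15)(-0.15) − (-0.40)(0.60) = 0.2625
  C_32 = −[(0.80)(-0.15) − (-0.40)(-0.30)] = 0.2400
  C_33 = (0.80)(0.60) − (-0.15)(-0.30) = 0.4350
det(I−A) = Σ_j (I−A)_1j·C_1j = (0.80)(0.3525) + (-0.15)(0.2025) + (-0.40)(0.1050) = 0.209625
adj(I−A) = Cᵀ =
  [ 0.3525   0.1975   0.2625]
  [ 0.2025   0.5000   0.2400]
  [ 0.1050   0.2075   0.4350]
(I − A)⁻¹ = adj(I−A) / det(I−A) ≈
  [   1.6816     0.9422     1.2522]
  [   0.9660     2.3852     1.1449]
  [   0.5009     0.9899     2.0751]
Δx = (I − A)⁻¹ Δd with Δd having -15 in the Education component and 0 elsewhere.
So Δx_M = L_ME · (-15), where L_ME = adj(I−A)_ME / det(I−A) = 0.2400 / 0.209625.
Δx_M = 0.2400 × (-15) / 0.209625 = -3.60 / 0.209625 ≈ -17.17.

Δx_M = -17.17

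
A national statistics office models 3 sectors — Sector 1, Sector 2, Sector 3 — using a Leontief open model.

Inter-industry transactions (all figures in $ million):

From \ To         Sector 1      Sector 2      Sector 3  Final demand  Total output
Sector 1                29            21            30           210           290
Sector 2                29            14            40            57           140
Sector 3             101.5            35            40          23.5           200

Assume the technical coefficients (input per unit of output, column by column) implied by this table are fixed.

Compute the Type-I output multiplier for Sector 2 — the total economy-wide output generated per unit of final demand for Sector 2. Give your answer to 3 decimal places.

m_2 = 2.082

Technical coefficients a_ij = z_ij / X_j:
  a_11 = 29/290 = 0.10, a_21 = 29/290 = 0.10, a_31 = 101.5/290 = 0.35
  a_12 = 21/140 = 0.15, a_22 = 14/140 = 0.10, a_32 = 35/140 = 0.25
  a_13 = 30/200 = 0.15, a_23 = 40/200 = 0.20, a_33 = 40/200 = 0.20
I − A =
  [   0.90    -0.15    -0.15]
  [  -0.10     0.90    -0.20]
  [  -0.35    -0.25     0.80]
Cofactors of I−A, C_ij = (−1)^(i+j)·(minor ij) (rows/columns in the sector order above):
  C_11 = (0.90)(0.80) − (-0.20)(-0.25) = 0.6700
  C_12 = −[(-0.10)(0.80) − (-0.20)(-0.35)] = 0.1500
  C_13 = (-0.10)(-0.25) − (0.90)(-0.35) = 0.3400
  C_21 = −[(-0.15)(0.80) − (-0.15)(-0.25)] = 0.1575
  C_22 = (0.90)(0.80) − (-0.15)(-0.35) = 0.6675
  C_23 = −[(0.90)(-0.25) − (-0.15)(-0.35)] = 0.2775
  C_31 = (-0.15)(-0.20) − (-0.15)(0.90) = 0.1650
  C_32 = −[(0.90)(-0.20) − (-0.15)(-0.10)] = 0.1950
  C_33 = (0.90)(0.90) − (-0.15)(-0.10) = 0.7950
det(I−A) = Σ_j (I−A)_1j·C_1j = (0.90)(0.6700) + (-0.15)(0.1500) + (-0.15)(0.3400) = 0.5295
adj(I−A) = Cᵀ =
  [ 0.6700   0.1575   0.1650]
  [ 0.1500   0.6675   0.1950]
  [ 0.3400   0.2775   0.7950]
(I − A)⁻¹ = adj(I−A) / det(I−A) ≈
  [   1.2653     0.2975     0.3116]
  [   0.2833     1.2606     0.3683]
  [   0.6421     0.5241     1.5014]
The output multiplier for sector j is the column-j sum of the Leontief inverse (I − A)⁻¹ = adj(I−A) / det(I−A).
Column 2 of adj(I−A): (0.1575, 0.6675, 0.2775); det(I−A) = 0.5295.
m_2 = (0.1575 + 0.6675 + 0.2775) / 0.5295 = 1.1025 / 0.5295 ≈ 2.082.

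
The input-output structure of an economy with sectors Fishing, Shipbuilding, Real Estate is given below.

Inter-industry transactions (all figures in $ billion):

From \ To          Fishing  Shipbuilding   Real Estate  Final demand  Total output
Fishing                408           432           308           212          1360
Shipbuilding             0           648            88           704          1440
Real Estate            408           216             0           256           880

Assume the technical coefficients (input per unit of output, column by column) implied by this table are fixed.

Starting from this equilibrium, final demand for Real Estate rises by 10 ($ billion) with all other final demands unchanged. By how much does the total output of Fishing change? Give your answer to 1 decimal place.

Δx_1 = 7.2

Technical coefficients a_ij = z_ij / X_j:
  a_11 = 408/1360 = 0.30, a_21 = 0/1360 = 0.00, a_31 = 408/1360 = 0.30
  a_12 = 432/1440 = 0.30, a_22 = 648/1440 = 0.45, a_32 = 216/1440 = 0.15
  a_13 = 308/880 = 0.35, a_23 = 88/880 = 0.10, a_33 = 0/880 = 0.00
I − A =
  [   0.70    -0.30    -0.35]
  [   0.00     0.55    -0.10]
  [  -0.30    -0.15     1.00]
Cofactors of I−A, C_ij = (−1)^(i+j)·(minor ij) (rows/columns in the sector order above):
  C_11 = (0.55)(1.00) − (-0.10)(-0.15) = 0.5350
  C_12 = −[(0.00)(1.00) − (-0.10)(-0.30)] = 0.0300
  C_13 = (0.00)(-0.15) − (0.55)(-0.30) = 0.1650
  C_21 = −[(-0.30)(1.00) − (-0.35)(-0.15)] = 0.3525
  C_22 = (0.70)(1.00) − (-0.35)(-0.30) = 0.5950
  C_23 = −[(0.70)(-0.15) − (-0.30)(-0.30)] = 0.1950
  C_31 = (-0.30)(-0.10) − (-0.35)(0.55) = 0.2225
  C_32 = −[(0.70)(-0.10) − (-0.35)(0.00)] = 0.0700
  C_33 = (0.70)(0.55) − (-0.30)(0.00) = 0.3850
det(I−A) = Σ_j (I−A)_1j·C_1j = (0.70)(0.5350) + (-0.30)(0.0300) + (-0.35)(0.1650) = 0.30775
adj(I−A) = Cᵀ =
  [ 0.5350   0.3525   0.2225]
  [ 0.0300   0.5950   0.0700]
  [ 0.1650   0.1950   0.3850]
(I − A)⁻¹ = adj(I−A) / det(I−A) ≈
  [   1.7384     1.1454     0.7230]
  [   0.0975     1.9334     0.2275]
  [   0.5361     0.6336     1.2510]
Δx = (I − A)⁻¹ Δd with Δd having +10 in the Real Estate component and 0 elsewhere.
So Δx_1 = L_13 · (+10), where L_13 = adj(I−A)_13 / det(I−A) = 0.2225 / 0.30775.
Δx_1 = 0.2225 × (+10) / 0.30775 = 2.225 / 0.30775 ≈ 7.2.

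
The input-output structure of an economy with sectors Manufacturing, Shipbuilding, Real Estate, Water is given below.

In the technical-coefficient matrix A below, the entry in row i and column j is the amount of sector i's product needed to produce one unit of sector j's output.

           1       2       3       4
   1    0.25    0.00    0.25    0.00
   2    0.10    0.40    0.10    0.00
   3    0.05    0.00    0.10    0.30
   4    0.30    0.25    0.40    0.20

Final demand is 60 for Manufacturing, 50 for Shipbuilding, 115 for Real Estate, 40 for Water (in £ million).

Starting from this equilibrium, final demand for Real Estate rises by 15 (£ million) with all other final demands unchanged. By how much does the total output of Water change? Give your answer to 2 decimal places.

Δx_4 = 15.43

I − A =
  [   0.75     0.00    -0.25     0.00]
  [  -0.10     0.60    -0.10     0.00]
  [  -0.05     0.00     0.90    -0.30]
  [  -0.30    -0.25    -0.40     0.80]
Compute the cofactors C_ij = (−1)^(i+j)·(3×3 minor ij) of I−A; the adjugate is their transpose:
adj(I−A) = Cᵀ =
  [ 0.352500   0.018750   0.120000   0.045000]
  [ 0.073000   0.417500   0.080000   0.030000]
  [ 0.085500   0.056250   0.360000   0.135000]
  [ 0.197750   0.165625   0.250000   0.397500]
det(I−A) = Σ_j (I−A)_1j·C_1j = (0.75)(0.352500) + (0.00)(0.073000) + (-0.25)(0.085500) + (0.00)(0.197750) = 0.2430
(I − A)⁻¹ = adj(I−A) / det(I−A) ≈
  [   1.4506     0.0772     0.4938     0.1852]
  [   0.3004     1.7181     0.3292     0.1235]
  [   0.3519     0.2315     1.4815     0.5556]
  [   0.8138     0.6816     1.0288     1.6358]
Δx = (I − A)⁻¹ Δd with Δd having +15 in the Real Estate component and 0 elsewhere.
So Δx_4 = L_43 · (+15), where L_43 = adj(I−A)_43 / det(I−A) = 0.250000 / 0.2430.
Δx_4 = 0.250000 × (+15) / 0.2430 = 3.75 / 0.2430 ≈ 15.43.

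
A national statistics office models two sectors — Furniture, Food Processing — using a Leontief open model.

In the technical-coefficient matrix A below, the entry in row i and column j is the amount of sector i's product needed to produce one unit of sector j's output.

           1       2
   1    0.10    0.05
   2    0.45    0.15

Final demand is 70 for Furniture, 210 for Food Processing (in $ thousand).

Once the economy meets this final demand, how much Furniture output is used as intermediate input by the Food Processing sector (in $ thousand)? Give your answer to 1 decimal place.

I − A =
  [   0.90    -0.05]
  [  -0.45     0.85]
det(I−A) = (0.90)(0.85) − (-0.05)(-0.45) = 0.7425
adj(I−A) = [[0.85, 0.05], [0.45, 0.90]]
(I − A)⁻¹ = adj(I−A) / det(I−A) ≈
  [   1.1448     0.0673]
  [   0.6061     1.2121]
First solve x = (I − A)⁻¹ d = adj(I−A)·d / det(I−A); in particular x_2 = (0.45·70 + 0.90·210) / 0.7425 = 220.50 / 0.7425 ≈ 296.970.
Intermediate flow from 1 to 2: z_12 = a_12 · x_2 = 0.05 × 220.50 / 0.7425 = 11.025 / 0.7425 ≈ 14.8.

z_12 = 14.8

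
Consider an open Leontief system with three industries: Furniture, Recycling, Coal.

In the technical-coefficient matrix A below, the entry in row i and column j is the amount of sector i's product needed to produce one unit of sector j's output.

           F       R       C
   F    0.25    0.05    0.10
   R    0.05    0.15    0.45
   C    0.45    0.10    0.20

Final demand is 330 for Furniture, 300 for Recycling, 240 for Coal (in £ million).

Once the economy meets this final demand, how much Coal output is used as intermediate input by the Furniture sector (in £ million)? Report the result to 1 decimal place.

I − A =
  [   0.75    -0.05    -0.10]
  [  -0.05     0.85    -0.45]
  [  -0.45    -0.10     0.80]
Cofactors of I−A, C_ij = (−1)^(i+j)·(minor ij) (rows/columns in the sector order above):
  C_11 = (0.85)(0.80) − (-0.45)(-0.10) = 0.6350
  C_12 = −[(-0.05)(0.80) − (-0.45)(-0.45)] = 0.2425
  C_13 = (-0.05)(-0.10) − (0.85)(-0.45) = 0.3875
  C_21 = −[(-0.05)(0.80) − (-0.10)(-0.10)] = 0.0500
  C_22 = (0.75)(0.80) − (-0.10)(-0.45) = 0.5550
  C_23 = −[(0.75)(-0.10) − (-0.05)(-0.45)] = 0.0975
  C_31 = (-0.05)(-0.45) − (-0.10)(0.85) = 0.1075
  C_32 = −[(0.75)(-0.45) − (-0.10)(-0.05)] = 0.3425
  C_33 = (0.75)(0.85) − (-0.05)(-0.05) = 0.6350
det(I−A) = Σ_j (I−A)_1j·C_1j = (0.75)(0.6350) + (-0.05)(0.2425) + (-0.10)(0.3875) = 0.425375
adj(I−A) = Cᵀ =
  [ 0.6350   0.0500   0.1075]
  [ 0.2425   0.5550   0.3425]
  [ 0.3875   0.0975   0.6350]
(I − A)⁻¹ = adj(I−A) / det(I−A) ≈
  [   1.4928     0.1175     0.2527]
  [   0.5701     1.3047     0.8052]
  [   0.9110     0.2292     1.4928]
First solve x = (I − A)⁻¹ d = adj(I−A)·d / det(I−A); in particular x_F = (0.6350·330 + 0.0500·300 + 0.1075·240) / 0.425375 = 250.35 / 0.425375 ≈ 588.540.
Intermediate flow from C to F: z_CF = a_CF · x_F = 0.45 × 250.35 / 0.425375 = 112.6575 / 0.425375 ≈ 264.8.

z_CF = 264.8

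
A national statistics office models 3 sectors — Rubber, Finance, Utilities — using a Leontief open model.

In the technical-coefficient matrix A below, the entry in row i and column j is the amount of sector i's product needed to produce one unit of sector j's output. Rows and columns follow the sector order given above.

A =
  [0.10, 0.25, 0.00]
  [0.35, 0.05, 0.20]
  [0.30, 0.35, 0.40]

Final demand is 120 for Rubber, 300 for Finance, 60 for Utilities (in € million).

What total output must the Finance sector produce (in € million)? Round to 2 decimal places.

x_2 = 536.47

I − A =
  [   0.90    -0.25     0.00]
  [  -0.35     0.95    -0.20]
  [  -0.30    -0.35     0.60]
Cofactors of I−A, C_ij = (−1)^(i+j)·(minor ij) (rows/columns in the sector order above):
  C_11 = (0.95)(0.60) − (-0.20)(-0.35) = 0.5000
  C_12 = −[(-0.35)(0.60) − (-0.20)(-0.30)] = 0.2700
  C_13 = (-0.35)(-0.35) − (0.95)(-0.30) = 0.4075
  C_21 = −[(-0.25)(0.60) − (0.00)(-0.35)] = 0.1500
  C_22 = (0.90)(0.60) − (0.00)(-0.30) = 0.5400
  C_23 = −[(0.90)(-0.35) − (-0.25)(-0.30)] = 0.3900
  C_31 = (-0.25)(-0.20) − (0.00)(0.95) = 0.0500
  C_32 = −[(0.90)(-0.20) − (0.00)(-0.35)] = 0.1800
  C_33 = (0.90)(0.95) − (-0.25)(-0.35) = 0.7675
det(I−A) = Σ_j (I−A)_1j·C_1j = (0.90)(0.5000) + (-0.25)(0.2700) + (0.00)(0.4075) = 0.3825
adj(I−A) = Cᵀ =
  [ 0.5000   0.1500   0.0500]
  [ 0.2700   0.5400   0.1800]
  [ 0.4075   0.3900   0.7675]
(I − A)⁻¹ = adj(I−A) / det(I−A) ≈
  [   1.3072     0.3922     0.1307]
  [   0.7059     1.4118     0.4706]
  [   1.0654     1.0196     2.0065]
x = (I − A)⁻¹ d = adj(I−A)·d / det(I−A), with det(I−A) = 0.3825:
  x_1 = (0.5000·120 + 0.1500·300 + 0.0500·60) / 0.3825 = 108.00 / 0.3825 ≈ 282.35
  x_2 = (0.2700·120 + 0.5400·300 + 0.1800·60) / 0.3825 = 205.20 / 0.3825 ≈ 536.47
  x_3 = (0.4075·120 + 0.3900·300 + 0.7675·60) / 0.3825 = 211.95 / 0.3825 ≈ 554.12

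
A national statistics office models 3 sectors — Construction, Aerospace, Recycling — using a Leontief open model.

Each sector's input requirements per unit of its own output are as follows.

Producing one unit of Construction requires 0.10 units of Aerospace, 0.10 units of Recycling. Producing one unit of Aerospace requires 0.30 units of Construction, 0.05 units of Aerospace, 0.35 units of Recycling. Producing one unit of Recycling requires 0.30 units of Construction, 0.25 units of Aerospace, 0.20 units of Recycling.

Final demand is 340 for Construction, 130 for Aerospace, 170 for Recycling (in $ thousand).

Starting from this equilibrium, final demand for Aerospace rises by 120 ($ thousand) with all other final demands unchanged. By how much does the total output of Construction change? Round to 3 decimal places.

I − A =
  [   1.00    -0.30    -0.30]
  [  -0.10     0.95    -0.25]
  [  -0.10    -0.35     0.80]
Cofactors of I−A, C_ij = (−1)^(i+j)·(minor ij) (rows/columns in the sector order above):
  C_11 = (0.95)(0.80) − (-0.25)(-0.35) = 0.6725
  C_12 = −[(-0.10)(0.80) − (-0.25)(-0.10)] = 0.1050
  C_13 = (-0.10)(-0.35) − (0.95)(-0.10) = 0.1300
  C_21 = −[(-0.30)(0.80) − (-0.30)(-0.35)] = 0.3450
  C_22 = (1.00)(0.80) − (-0.30)(-0.10) = 0.7700
  C_23 = −[(1.00)(-0.35) − (-0.30)(-0.10)] = 0.3800
  C_31 = (-0.30)(-0.25) − (-0.30)(0.95) = 0.3600
  C_32 = −[(1.00)(-0.25) − (-0.30)(-0.10)] = 0.2800
  C_33 = (1.00)(0.95) − (-0.30)(-0.10) = 0.9200
det(I−A) = Σ_j (I−A)_1j·C_1j = (1.00)(0.6725) + (-0.30)(0.1050) + (-0.30)(0.1300) = 0.6020
adj(I−A) = Cᵀ =
  [ 0.6725   0.3450   0.3600]
  [ 0.1050   0.7700   0.2800]
  [ 0.1300   0.3800   0.9200]
(I − A)⁻¹ = adj(I−A) / det(I−A) ≈
  [   1.1171     0.5731     0.5980]
  [   0.1744     1.2791     0.4651]
  [   0.2159     0.6312     1.5282]
Δx = (I − A)⁻¹ Δd with Δd having +120 in the Aerospace component and 0 elsewhere.
So Δx_C = L_CA · (+120), where L_CA = adj(I−A)_CA / det(I−A) = 0.3450 / 0.6020.
Δx_C = 0.3450 × (+120) / 0.6020 = 41.40 / 0.6020 ≈ 68.771.

Δx_C = 68.771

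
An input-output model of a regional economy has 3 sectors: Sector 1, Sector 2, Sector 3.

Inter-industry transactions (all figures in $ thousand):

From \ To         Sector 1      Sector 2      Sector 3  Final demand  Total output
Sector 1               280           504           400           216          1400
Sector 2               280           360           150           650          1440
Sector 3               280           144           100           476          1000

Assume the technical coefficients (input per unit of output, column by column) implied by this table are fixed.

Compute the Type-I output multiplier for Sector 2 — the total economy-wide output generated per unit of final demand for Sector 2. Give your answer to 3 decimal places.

Technical coefficients a_ij = z_ij / X_j:
  a_11 = 280/1400 = 0.20, a_21 = 280/1400 = 0.20, a_31 = 280/1400 = 0.20
  a_12 = 504/1440 = 0.35, a_22 = 360/1440 = 0.25, a_32 = 144/1440 = 0.10
  a_13 = 400/1000 = 0.40, a_23 = 150/1000 = 0.15, a_33 = 100/1000 = 0.10
I − A =
  [   0.80    -0.35    -0.40]
  [  -0.20     0.75    -0.15]
  [  -0.20    -0.10     0.90]
Cofactors of I−A, C_ij = (−1)^(i+j)·(minor ij) (rows/columns in the sector order above):
  C_11 = (0.75)(0.90) − (-0.15)(-0.10) = 0.6600
  C_12 = −[(-0.20)(0.90) − (-0.15)(-0.20)] = 0.2100
  C_13 = (-0.20)(-0.10) − (0.75)(-0.20) = 0.1700
  C_21 = −[(-0.35)(0.90) − (-0.40)(-0.10)] = 0.3550
  C_22 = (0.80)(0.90) − (-0.40)(-0.20) = 0.6400
  C_23 = −[(0.80)(-0.10) − (-0.35)(-0.20)] = 0.1500
  C_31 = (-0.35)(-0.15) − (-0.40)(0.75) = 0.3525
  C_32 = −[(0.80)(-0.15) − (-0.40)(-0.20)] = 0.2000
  C_33 = (0.80)(0.75) − (-0.35)(-0.20) = 0.5300
det(I−A) = Σ_j (I−A)_1j·C_1j = (0.80)(0.6600) + (-0.35)(0.2100) + (-0.40)(0.1700) = 0.3865
adj(I−A) = Cᵀ =
  [ 0.6600   0.3550   0.3525]
  [ 0.2100   0.6400   0.2000]
  [ 0.1700   0.1500   0.5300]
(I − A)⁻¹ = adj(I−A) / det(I−A) ≈
  [   1.7076     0.9185     0.9120]
  [   0.5433     1.6559     0.5175]
  [   0.4398     0.3881     1.3713]
The output multiplier for sector j is the column-j sum of the Leontief inverse (I − A)⁻¹ = adj(I−A) / det(I−A).
Column 2 of adj(I−A): (0.3550, 0.6400, 0.1500); det(I−A) = 0.3865.
m_2 = (0.3550 + 0.6400 + 0.1500) / 0.3865 = 1.145 / 0.3865 ≈ 2.962.

m_2 = 2.962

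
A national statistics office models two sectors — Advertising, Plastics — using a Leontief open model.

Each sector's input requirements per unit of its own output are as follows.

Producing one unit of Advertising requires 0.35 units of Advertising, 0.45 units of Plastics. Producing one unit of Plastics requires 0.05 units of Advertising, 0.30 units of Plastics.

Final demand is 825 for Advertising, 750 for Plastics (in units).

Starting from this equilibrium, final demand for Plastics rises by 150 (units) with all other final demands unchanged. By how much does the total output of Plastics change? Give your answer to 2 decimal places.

I − A =
  [   0.65    -0.05]
  [  -0.45     0.70]
det(I−A) = (0.65)(0.70) − (-0.05)(-0.45) = 0.4325
adj(I−A) = [[0.70, 0.05], [0.45, 0.65]]
(I − A)⁻¹ = adj(I−A) / det(I−A) ≈
  [   1.6185     0.1156]
  [   1.0405     1.5029]
Δx = (I − A)⁻¹ Δd with Δd having +150 in the Plastics component and 0 elsewhere.
So Δx_2 = L_22 · (+150), where L_22 = adj(I−A)_22 / det(I−A) = 0.65 / 0.4325.
Δx_2 = 0.65 × (+150) / 0.4325 = 97.50 / 0.4325 ≈ 225.43.

Δx_2 = 225.43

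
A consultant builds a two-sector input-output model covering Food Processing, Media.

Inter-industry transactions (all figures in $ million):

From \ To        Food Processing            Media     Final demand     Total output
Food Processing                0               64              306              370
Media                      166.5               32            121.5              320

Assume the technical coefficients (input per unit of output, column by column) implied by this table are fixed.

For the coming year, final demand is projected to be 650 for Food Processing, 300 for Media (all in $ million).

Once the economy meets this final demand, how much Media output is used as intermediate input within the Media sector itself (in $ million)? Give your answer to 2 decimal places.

Technical coefficients a_ij = z_ij / X_j:
  a_11 = 0/370 = 0.00, a_21 = 166.5/370 = 0.45
  a_12 = 64/320 = 0.20, a_22 = 32/320 = 0.10
I − A =
  [   1.00    -0.20]
  [  -0.45     0.90]
det(I−A) = (1.00)(0.90) − (-0.20)(-0.45) = 0.8100
adj(I−A) = [[0.90, 0.20], [0.45, 1.00]]
(I − A)⁻¹ = adj(I−A) / det(I−A) ≈
  [   1.1111     0.2469]
  [   0.5556     1.2346]
First solve x = (I − A)⁻¹ d = adj(I−A)·d / det(I−A); in particular x_2 = (0.45·650 + 1.00·300) / 0.8100 = 592.50 / 0.8100 ≈ 731.4815.
Intermediate flow from 2 to 2: z_22 = a_22 · x_2 = 0.10 × 592.50 / 0.8100 = 59.25 / 0.8100 ≈ 73.15.

z_22 = 73.15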